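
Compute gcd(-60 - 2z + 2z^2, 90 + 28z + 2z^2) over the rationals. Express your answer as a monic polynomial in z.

Apply the Euclidean algorithm:
  2z^2 - 2z - 60 = (2z^2 + 28z + 90) + (-30z - 150)
  2z^2 + 28z + 90 = (-(1/15)z - 3/5)(-30z - 150) + (0)
Last nonzero remainder: -30z - 150. Dividing through by -30 gives the monic gcd z + 5.

5 + z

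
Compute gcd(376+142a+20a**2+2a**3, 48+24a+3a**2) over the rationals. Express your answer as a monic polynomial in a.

By polynomial division,
  2a**3+20a**2+142a+376 = ((2/3)a+4/3)(3a**2+24a+48) + (78a+312)
  3a**2+24a+48 = ((1/26)a+2/13)(78a+312) + (0)
Last nonzero remainder: 78a+312. Dividing through by 78 gives the monic gcd a+4.

4+a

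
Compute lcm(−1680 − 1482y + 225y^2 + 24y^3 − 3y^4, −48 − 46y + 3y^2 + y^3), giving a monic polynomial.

Apply the Euclidean algorithm:
  −3y^4 + 24y^3 + 225y^2 − 1482y − 1680 = (−3y + 33)(y^3 + 3y^2 − 46y − 48) + (−12y^2 − 108y − 96)
  y^3 + 3y^2 − 46y − 48 = (−(1/12)y + 1/2)(−12y^2 − 108y − 96) + (0)
Last nonzero remainder: −12y^2 − 108y − 96. Dividing through by −12 gives the monic gcd y^2 + 9y + 8.
Then lcm(f, g) = f·g / gcd(f, g); expanding and making the result monic gives the answer.

−3360 − 2404y + 944y^2 − 27y^3 − 14y^4 + y^5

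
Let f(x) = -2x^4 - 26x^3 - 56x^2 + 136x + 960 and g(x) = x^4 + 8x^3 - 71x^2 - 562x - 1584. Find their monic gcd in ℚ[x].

x^2 + 6x + 16

By polynomial division,
  -2x^4 - 26x^3 - 56x^2 + 136x + 960 = (-2)(x^4 + 8x^3 - 71x^2 - 562x - 1584) + (-10x^3 - 198x^2 - 988x - 2208)
  x^4 + 8x^3 - 71x^2 - 562x - 1584 = (-(1/10)x + 59/50)(-10x^3 - 198x^2 - 988x - 2208) + ((1596/25)x^2 + (9576/25)x + 25536/25)
  -10x^3 - 198x^2 - 988x - 2208 = (-(125/798)x - 575/266)((1596/25)x^2 + (9576/25)x + 25536/25) + (0)
Last nonzero remainder: (1596/25)x^2 + (9576/25)x + 25536/25. Dividing through by 1596/25 gives the monic gcd x^2 + 6x + 16.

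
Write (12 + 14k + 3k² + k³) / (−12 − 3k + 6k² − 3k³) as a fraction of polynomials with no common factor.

(−12 − 2k − k²)/(12 − 9k + 3k²)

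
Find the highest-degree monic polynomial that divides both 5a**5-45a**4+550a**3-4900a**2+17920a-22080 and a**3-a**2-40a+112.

a**2-8a+16

By polynomial division,
  5a**5-45a**4+550a**3-4900a**2+17920a-22080 = (5a**2-40a+710)(a**3-a**2-40a+112) + (-6350a**2+50800a-101600)
  a**3-a**2-40a+112 = (-(1/6350)a-7/6350)(-6350a**2+50800a-101600) + (0)
Last nonzero remainder: -6350a**2+50800a-101600. Dividing through by -6350 gives the monic gcd a**2-8a+16.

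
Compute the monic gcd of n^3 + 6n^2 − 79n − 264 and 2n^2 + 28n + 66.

n^2 + 14n + 33

Euclidean algorithm in ℚ[n]:
  n^3 + 6n^2 − 79n − 264 = ((1/2)n − 4)(2n^2 + 28n + 66) + (0)
Last nonzero remainder: 2n^2 + 28n + 66. Dividing through by 2 gives the monic gcd n^2 + 14n + 33.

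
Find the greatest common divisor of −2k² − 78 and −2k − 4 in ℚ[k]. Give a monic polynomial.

1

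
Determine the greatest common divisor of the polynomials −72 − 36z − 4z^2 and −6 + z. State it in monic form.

1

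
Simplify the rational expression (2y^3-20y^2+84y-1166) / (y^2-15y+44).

(2y^2+2y+106)/(y-4)

Apply the Euclidean algorithm:
  2y^3-20y^2+84y-1166 = (2y+10)(y^2-15y+44) + (146y-1606)
  y^2-15y+44 = ((1/146)y-2/73)(146y-1606) + (0)
Last nonzero remainder: 146y-1606. Dividing through by 146 gives the monic gcd y-11.
Cancel y-11 from numerator and denominator to get the reduced form.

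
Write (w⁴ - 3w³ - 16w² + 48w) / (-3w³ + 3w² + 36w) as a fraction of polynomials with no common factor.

(-w² - w + 12)/(3w + 9)

Euclidean algorithm in ℚ[w]:
  w⁴ - 3w³ - 16w² + 48w = (-(1/3)w + 2/3)(-3w³ + 3w² + 36w) + (-6w² + 24w)
  -3w³ + 3w² + 36w = ((1/2)w + 3/2)(-6w² + 24w) + (0)
Last nonzero remainder: -6w² + 24w. Dividing through by -6 gives the monic gcd w² - 4w.
Cancel w² - 4w from numerator and denominator to get the reduced form.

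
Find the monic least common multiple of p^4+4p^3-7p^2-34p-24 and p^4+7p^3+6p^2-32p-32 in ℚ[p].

p^6+6p^5-7p^4-80p^3-36p^2+224p+192

Euclidean algorithm in ℚ[p]:
  p^4+4p^3-7p^2-34p-24 = (p^4+7p^3+6p^2-32p-32) + (-3p^3-13p^2-2p+8)
  p^4+7p^3+6p^2-32p-32 = (-(1/3)p-8/9)(-3p^3-13p^2-2p+8) + (-(56/9)p^2-(280/9)p-224/9)
  -3p^3-13p^2-2p+8 = ((27/56)p-9/28)(-(56/9)p^2-(280/9)p-224/9) + (0)
Last nonzero remainder: -(56/9)p^2-(280/9)p-224/9. Dividing through by -56/9 gives the monic gcd p^2+5p+4.
Then lcm(f, g) = f·g / gcd(f, g); expanding and making the result monic gives the answer.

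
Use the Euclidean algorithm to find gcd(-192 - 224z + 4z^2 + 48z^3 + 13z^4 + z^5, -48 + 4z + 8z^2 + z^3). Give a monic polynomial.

Apply the Euclidean algorithm:
  z^5 + 13z^4 + 48z^3 + 4z^2 - 224z - 192 = (z^2 + 5z + 4)(z^3 + 8z^2 + 4z - 48) + (0)
The last nonzero remainder z^3 + 8z^2 + 4z - 48 is already monic.

-48 + 4z + 8z^2 + z^3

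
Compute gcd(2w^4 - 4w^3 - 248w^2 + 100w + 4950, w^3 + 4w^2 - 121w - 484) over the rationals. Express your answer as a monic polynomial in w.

w - 11

By polynomial division,
  2w^4 - 4w^3 - 248w^2 + 100w + 4950 = (2w - 12)(w^3 + 4w^2 - 121w - 484) + (42w^2 - 384w - 858)
  w^3 + 4w^2 - 121w - 484 = ((1/42)w + 46/147)(42w^2 - 384w - 858) + ((960/49)w - 10560/49)
  42w^2 - 384w - 858 = ((343/160)w + 637/160)((960/49)w - 10560/49) + (0)
Last nonzero remainder: (960/49)w - 10560/49. Dividing through by 960/49 gives the monic gcd w - 11.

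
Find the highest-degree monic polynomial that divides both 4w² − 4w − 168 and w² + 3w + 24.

Euclidean algorithm in ℚ[w]:
  4w² − 4w − 168 = (4)(w² + 3w + 24) + (−16w − 264)
  w² + 3w + 24 = (−(1/16)w + 27/32)(−16w − 264) + (987/4)
  −16w − 264 = (−(64/987)w − 352/329)(987/4) + (0)
The last nonzero remainder is the constant 987/4, so the polynomials are coprime and gcd = 1.

1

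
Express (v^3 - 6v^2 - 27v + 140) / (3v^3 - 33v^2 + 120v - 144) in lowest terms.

(v^2 - 2v - 35)/(3v^2 - 21v + 36)

Repeated division with remainder:
  v^3 - 6v^2 - 27v + 140 = (1/3)(3v^3 - 33v^2 + 120v - 144) + (5v^2 - 67v + 188)
  3v^3 - 33v^2 + 120v - 144 = ((3/5)v + 36/25)(5v^2 - 67v + 188) + ((2592/25)v - 10368/25)
  5v^2 - 67v + 188 = ((125/2592)v - 1175/2592)((2592/25)v - 10368/25) + (0)
Last nonzero remainder: (2592/25)v - 10368/25. Dividing through by 2592/25 gives the monic gcd v - 4.
Cancel v - 4 from numerator and denominator to get the reduced form.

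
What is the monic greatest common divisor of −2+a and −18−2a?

1

Euclidean algorithm in ℚ[a]:
  a−2 = (−1/2)(−2a−18) + (−11)
  −2a−18 = ((2/11)a+18/11)(−11) + (0)
The last nonzero remainder is the constant −11, so the polynomials are coprime and gcd = 1.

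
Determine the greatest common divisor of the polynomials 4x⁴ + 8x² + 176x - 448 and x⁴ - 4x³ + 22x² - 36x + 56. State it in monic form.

x² - 2x + 14

By polynomial division,
  4x⁴ + 8x² + 176x - 448 = (4)(x⁴ - 4x³ + 22x² - 36x + 56) + (16x³ - 80x² + 320x - 672)
  x⁴ - 4x³ + 22x² - 36x + 56 = ((1/16)x + 1/16)(16x³ - 80x² + 320x - 672) + (7x² - 14x + 98)
  16x³ - 80x² + 320x - 672 = ((16/7)x - 48/7)(7x² - 14x + 98) + (0)
Last nonzero remainder: 7x² - 14x + 98. Dividing through by 7 gives the monic gcd x² - 2x + 14.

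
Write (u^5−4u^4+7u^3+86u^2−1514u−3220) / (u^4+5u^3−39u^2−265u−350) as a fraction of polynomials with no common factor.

Euclidean algorithm in ℚ[u]:
  u^5−4u^4+7u^3+86u^2−1514u−3220 = (u−9)(u^4+5u^3−39u^2−265u−350) + (91u^3−3549u−6370)
  u^4+5u^3−39u^2−265u−350 = ((1/91)u+5/91)(91u^3−3549u−6370) + (0)
Last nonzero remainder: 91u^3−3549u−6370. Dividing through by 91 gives the monic gcd u^3−39u−70.
Cancel u^3−39u−70 from numerator and denominator to get the reduced form.

(u^2−4u+46)/(u+5)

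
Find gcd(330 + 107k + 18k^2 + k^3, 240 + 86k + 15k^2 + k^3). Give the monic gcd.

Repeated division with remainder:
  k^3 + 18k^2 + 107k + 330 = (k^3 + 15k^2 + 86k + 240) + (3k^2 + 21k + 90)
  k^3 + 15k^2 + 86k + 240 = ((1/3)k + 8/3)(3k^2 + 21k + 90) + (0)
Last nonzero remainder: 3k^2 + 21k + 90. Dividing through by 3 gives the monic gcd k^2 + 7k + 30.

30 + 7k + k^2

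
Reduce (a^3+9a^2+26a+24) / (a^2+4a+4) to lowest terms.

(a^2+7a+12)/(a+2)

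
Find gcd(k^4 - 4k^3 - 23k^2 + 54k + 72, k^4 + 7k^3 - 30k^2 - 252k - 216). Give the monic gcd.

k^2 - 5k - 6

Repeated division with remainder:
  k^4 - 4k^3 - 23k^2 + 54k + 72 = (k^4 + 7k^3 - 30k^2 - 252k - 216) + (-11k^3 + 7k^2 + 306k + 288)
  k^4 + 7k^3 - 30k^2 - 252k - 216 = (-(1/11)k - 84/121)(-11k^3 + 7k^2 + 306k + 288) + ((324/121)k^2 - (1620/121)k - 1944/121)
  -11k^3 + 7k^2 + 306k + 288 = (-(1331/324)k - 484/27)((324/121)k^2 - (1620/121)k - 1944/121) + (0)
Last nonzero remainder: (324/121)k^2 - (1620/121)k - 1944/121. Dividing through by 324/121 gives the monic gcd k^2 - 5k - 6.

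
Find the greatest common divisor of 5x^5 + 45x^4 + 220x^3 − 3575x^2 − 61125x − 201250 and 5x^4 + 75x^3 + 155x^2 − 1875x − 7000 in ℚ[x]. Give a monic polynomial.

Apply the Euclidean algorithm:
  5x^5 + 45x^4 + 220x^3 − 3575x^2 − 61125x − 201250 = (x − 6)(5x^4 + 75x^3 + 155x^2 − 1875x − 7000) + (515x^3 − 770x^2 − 65375x − 243250)
  5x^4 + 75x^3 + 155x^2 − 1875x − 7000 = ((1/103)x + 1699/10609)(515x^3 − 770x^2 − 65375x − 243250) + ((9686250/10609)x^2 + (116235000/10609)x + 339018750/10609)
  515x^3 − 770x^2 − 65375x − 243250 = ((1092727/1937250)x − 1474651/193725)((9686250/10609)x^2 + (116235000/10609)x + 339018750/10609) + (0)
Last nonzero remainder: (9686250/10609)x^2 + (116235000/10609)x + 339018750/10609. Dividing through by 9686250/10609 gives the monic gcd x^2 + 12x + 35.

x^2 + 12x + 35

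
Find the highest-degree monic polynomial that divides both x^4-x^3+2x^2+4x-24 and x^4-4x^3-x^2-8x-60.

Apply the Euclidean algorithm:
  x^4-x^3+2x^2+4x-24 = (x^4-4x^3-x^2-8x-60) + (3x^3+3x^2+12x+36)
  x^4-4x^3-x^2-8x-60 = ((1/3)x-5/3)(3x^3+3x^2+12x+36) + (0)
Last nonzero remainder: 3x^3+3x^2+12x+36. Dividing through by 3 gives the monic gcd x^3+x^2+4x+12.

x^3+x^2+4x+12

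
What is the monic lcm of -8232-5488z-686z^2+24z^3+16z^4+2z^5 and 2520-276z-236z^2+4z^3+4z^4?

By polynomial division,
  2z^5+16z^4+24z^3-686z^2-5488z-8232 = ((1/2)z+7/2)(4z^4+4z^3-236z^2-276z+2520) + (128z^3+278z^2-5782z-17052)
  4z^4+4z^3-236z^2-276z+2520 = ((1/32)z-75/2048)(128z^3+278z^2-5782z-17052) + (-(46215/1024)z^2+(46215/1024)z+970515/512)
  128z^3+278z^2-5782z-17052 = (-(131072/46215)z-415744/46215)(-(46215/1024)z^2+(46215/1024)z+970515/512) + (0)
Last nonzero remainder: -(46215/1024)z^2+(46215/1024)z+970515/512. Dividing through by -46215/1024 gives the monic gcd z^2-z-42.
Then lcm(f, g) = f·g / gcd(f, g); expanding and making the result monic gives the answer.

61740+32928z-4459z^2-3610z^3-439z^4+13z^5+10z^6+z^7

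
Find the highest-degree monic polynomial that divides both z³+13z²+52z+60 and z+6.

Euclidean algorithm in ℚ[z]:
  z³+13z²+52z+60 = (z²+7z+10)(z+6) + (0)
The last nonzero remainder z+6 is already monic.

z+6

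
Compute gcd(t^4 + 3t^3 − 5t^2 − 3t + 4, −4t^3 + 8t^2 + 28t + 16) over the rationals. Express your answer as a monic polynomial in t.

t + 1

By polynomial division,
  t^4 + 3t^3 − 5t^2 − 3t + 4 = (−(1/4)t − 5/4)(−4t^3 + 8t^2 + 28t + 16) + (12t^2 + 36t + 24)
  −4t^3 + 8t^2 + 28t + 16 = (−(1/3)t + 5/3)(12t^2 + 36t + 24) + (−24t − 24)
  12t^2 + 36t + 24 = (−(1/2)t − 1)(−24t − 24) + (0)
Last nonzero remainder: −24t − 24. Dividing through by −24 gives the monic gcd t + 1.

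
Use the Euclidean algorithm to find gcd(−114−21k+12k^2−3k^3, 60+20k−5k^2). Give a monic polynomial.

Repeated division with remainder:
  −3k^3+12k^2−21k−114 = ((3/5)k)(−5k^2+20k+60) + (−57k−114)
  −5k^2+20k+60 = ((5/57)k−10/19)(−57k−114) + (0)
Last nonzero remainder: −57k−114. Dividing through by −57 gives the monic gcd k+2.

2+k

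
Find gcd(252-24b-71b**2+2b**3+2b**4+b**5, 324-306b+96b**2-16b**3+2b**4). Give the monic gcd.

6-5b+b**2

Apply the Euclidean algorithm:
  b**5+2b**4+2b**3-71b**2-24b+252 = ((1/2)b+5)(2b**4-16b**3+96b**2-306b+324) + (34b**3-398b**2+1344b-1368)
  2b**4-16b**3+96b**2-306b+324 = ((1/17)b+63/289)(34b**3-398b**2+1344b-1368) + ((29970/289)b**2-(149850/289)b+179820/289)
  34b**3-398b**2+1344b-1368 = ((4913/14985)b-10982/4995)((29970/289)b**2-(149850/289)b+179820/289) + (0)
Last nonzero remainder: (29970/289)b**2-(149850/289)b+179820/289. Dividing through by 29970/289 gives the monic gcd b**2-5b+6.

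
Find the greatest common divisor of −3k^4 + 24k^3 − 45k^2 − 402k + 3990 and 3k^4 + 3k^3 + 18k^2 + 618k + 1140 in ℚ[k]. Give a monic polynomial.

k^3 − k^2 + 8k + 190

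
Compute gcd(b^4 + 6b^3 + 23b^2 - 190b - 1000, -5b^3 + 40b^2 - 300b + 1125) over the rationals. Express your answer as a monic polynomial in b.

b - 5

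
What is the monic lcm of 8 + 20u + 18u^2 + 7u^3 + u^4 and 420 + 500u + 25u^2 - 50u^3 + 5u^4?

336 + 736u + 504u^2 + 80u^3 - 31u^4 - 6u^5 + u^6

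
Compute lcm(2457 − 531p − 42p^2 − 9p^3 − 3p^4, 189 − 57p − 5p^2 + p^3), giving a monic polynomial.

Repeated division with remainder:
  −3p^4 − 9p^3 − 42p^2 − 531p + 2457 = (−3p − 24)(p^3 − 5p^2 − 57p + 189) + (−333p^2 − 1332p + 6993)
  p^3 − 5p^2 − 57p + 189 = (−(1/333)p + 1/37)(−333p^2 − 1332p + 6993) + (0)
Last nonzero remainder: −333p^2 − 1332p + 6993. Dividing through by −333 gives the monic gcd p^2 + 4p − 21.
Then lcm(f, g) = f·g / gcd(f, g); expanding and making the result monic gives the answer.

7371 − 2412p + 51p^2 − 13p^3 − 6p^4 + p^5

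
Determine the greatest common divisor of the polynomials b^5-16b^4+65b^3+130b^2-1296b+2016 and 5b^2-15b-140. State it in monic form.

By polynomial division,
  b^5-16b^4+65b^3+130b^2-1296b+2016 = ((1/5)b^3-(13/5)b^2+(54/5)b-72/5)(5b^2-15b-140) + (0)
Last nonzero remainder: 5b^2-15b-140. Dividing through by 5 gives the monic gcd b^2-3b-28.

b^2-3b-28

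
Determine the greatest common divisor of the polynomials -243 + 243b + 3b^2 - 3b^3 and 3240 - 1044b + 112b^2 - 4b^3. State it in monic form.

-9 + b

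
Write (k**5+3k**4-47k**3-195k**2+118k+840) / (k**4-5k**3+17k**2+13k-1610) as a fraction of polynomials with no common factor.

(k**3+5k**2-2k-24)/(k**2-3k+46)

Repeated division with remainder:
  k**5+3k**4-47k**3-195k**2+118k+840 = (k+8)(k**4-5k**3+17k**2+13k-1610) + (-24k**3-344k**2+1624k+13720)
  k**4-5k**3+17k**2+13k-1610 = (-(1/24)k+29/36)(-24k**3-344k**2+1624k+13720) + ((3256/9)k**2-(6512/9)k-113960/9)
  -24k**3-344k**2+1624k+13720 = (-(27/407)k-441/407)((3256/9)k**2-(6512/9)k-113960/9) + (0)
Last nonzero remainder: (3256/9)k**2-(6512/9)k-113960/9. Dividing through by 3256/9 gives the monic gcd k**2-2k-35.
Cancel k**2-2k-35 from numerator and denominator to get the reduced form.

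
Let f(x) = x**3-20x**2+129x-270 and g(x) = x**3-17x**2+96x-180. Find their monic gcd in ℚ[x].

x**2-11x+30

Euclidean algorithm in ℚ[x]:
  x**3-20x**2+129x-270 = (x**3-17x**2+96x-180) + (-3x**2+33x-90)
  x**3-17x**2+96x-180 = (-(1/3)x+2)(-3x**2+33x-90) + (0)
Last nonzero remainder: -3x**2+33x-90. Dividing through by -3 gives the monic gcd x**2-11x+30.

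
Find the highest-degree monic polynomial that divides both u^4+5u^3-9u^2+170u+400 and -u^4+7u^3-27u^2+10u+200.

u^3-3u^2+15u+50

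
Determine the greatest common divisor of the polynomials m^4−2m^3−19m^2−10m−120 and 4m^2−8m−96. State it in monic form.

m^2−2m−24

By polynomial division,
  m^4−2m^3−19m^2−10m−120 = ((1/4)m^2+5/4)(4m^2−8m−96) + (0)
Last nonzero remainder: 4m^2−8m−96. Dividing through by 4 gives the monic gcd m^2−2m−24.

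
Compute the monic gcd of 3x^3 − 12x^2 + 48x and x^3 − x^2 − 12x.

By polynomial division,
  3x^3 − 12x^2 + 48x = (3)(x^3 − x^2 − 12x) + (−9x^2 + 84x)
  x^3 − x^2 − 12x = (−(1/9)x − 25/27)(−9x^2 + 84x) + ((592/9)x)
  −9x^2 + 84x = (−(81/592)x + 189/148)((592/9)x) + (0)
Last nonzero remainder: (592/9)x. Dividing through by 592/9 gives the monic gcd x.

x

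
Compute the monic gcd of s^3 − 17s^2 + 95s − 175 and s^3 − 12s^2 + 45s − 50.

s^2 − 10s + 25

By polynomial division,
  s^3 − 17s^2 + 95s − 175 = (s^3 − 12s^2 + 45s − 50) + (−5s^2 + 50s − 125)
  s^3 − 12s^2 + 45s − 50 = (−(1/5)s + 2/5)(−5s^2 + 50s − 125) + (0)
Last nonzero remainder: −5s^2 + 50s − 125. Dividing through by −5 gives the monic gcd s^2 − 10s + 25.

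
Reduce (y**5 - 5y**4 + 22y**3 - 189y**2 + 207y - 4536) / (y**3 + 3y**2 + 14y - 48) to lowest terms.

By polynomial division,
  y**5 - 5y**4 + 22y**3 - 189y**2 + 207y - 4536 = (y**2 - 8y + 32)(y**3 + 3y**2 + 14y - 48) + (-125y**2 - 625y - 3000)
  y**3 + 3y**2 + 14y - 48 = (-(1/125)y + 2/125)(-125y**2 - 625y - 3000) + (0)
Last nonzero remainder: -125y**2 - 625y - 3000. Dividing through by -125 gives the monic gcd y**2 + 5y + 24.
Cancel y**2 + 5y + 24 from numerator and denominator to get the reduced form.

(y**3 - 10y**2 + 48y - 189)/(y - 2)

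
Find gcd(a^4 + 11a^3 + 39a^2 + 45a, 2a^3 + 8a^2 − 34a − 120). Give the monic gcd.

Apply the Euclidean algorithm:
  a^4 + 11a^3 + 39a^2 + 45a = ((1/2)a + 7/2)(2a^3 + 8a^2 − 34a − 120) + (28a^2 + 224a + 420)
  2a^3 + 8a^2 − 34a − 120 = ((1/14)a − 2/7)(28a^2 + 224a + 420) + (0)
Last nonzero remainder: 28a^2 + 224a + 420. Dividing through by 28 gives the monic gcd a^2 + 8a + 15.

a^2 + 8a + 15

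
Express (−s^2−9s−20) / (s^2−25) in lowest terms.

Apply the Euclidean algorithm:
  −s^2−9s−20 = (−1)(s^2−25) + (−9s−45)
  s^2−25 = (−(1/9)s+5/9)(−9s−45) + (0)
Last nonzero remainder: −9s−45. Dividing through by −9 gives the monic gcd s+5.
Cancel s+5 from numerator and denominator to get the reduced form.

(−s−4)/(s−5)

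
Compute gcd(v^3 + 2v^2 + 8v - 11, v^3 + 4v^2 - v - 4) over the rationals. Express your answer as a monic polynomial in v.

Euclidean algorithm in ℚ[v]:
  v^3 + 2v^2 + 8v - 11 = (v^3 + 4v^2 - v - 4) + (-2v^2 + 9v - 7)
  v^3 + 4v^2 - v - 4 = (-(1/2)v - 17/4)(-2v^2 + 9v - 7) + ((135/4)v - 135/4)
  -2v^2 + 9v - 7 = (-(8/135)v + 28/135)((135/4)v - 135/4) + (0)
Last nonzero remainder: (135/4)v - 135/4. Dividing through by 135/4 gives the monic gcd v - 1.

v - 1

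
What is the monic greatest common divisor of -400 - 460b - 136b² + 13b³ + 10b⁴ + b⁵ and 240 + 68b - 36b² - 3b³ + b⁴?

By polynomial division,
  b⁵ + 10b⁴ + 13b³ - 136b² - 460b - 400 = (b + 13)(b⁴ - 3b³ - 36b² + 68b + 240) + (88b³ + 264b² - 1584b - 3520)
  b⁴ - 3b³ - 36b² + 68b + 240 = ((1/88)b - 3/44)(88b³ + 264b² - 1584b - 3520) + (0)
Last nonzero remainder: 88b³ + 264b² - 1584b - 3520. Dividing through by 88 gives the monic gcd b³ + 3b² - 18b - 40.

-40 - 18b + 3b² + b³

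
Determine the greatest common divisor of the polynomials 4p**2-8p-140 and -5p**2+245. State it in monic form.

p-7

By polynomial division,
  4p**2-8p-140 = (-4/5)(-5p**2+245) + (-8p+56)
  -5p**2+245 = ((5/8)p+35/8)(-8p+56) + (0)
Last nonzero remainder: -8p+56. Dividing through by -8 gives the monic gcd p-7.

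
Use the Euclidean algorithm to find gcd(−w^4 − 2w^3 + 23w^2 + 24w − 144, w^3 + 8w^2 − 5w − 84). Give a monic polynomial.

w^2 + w − 12

Repeated division with remainder:
  −w^4 − 2w^3 + 23w^2 + 24w − 144 = (−w + 6)(w^3 + 8w^2 − 5w − 84) + (−30w^2 − 30w + 360)
  w^3 + 8w^2 − 5w − 84 = (−(1/30)w − 7/30)(−30w^2 − 30w + 360) + (0)
Last nonzero remainder: −30w^2 − 30w + 360. Dividing through by −30 gives the monic gcd w^2 + w − 12.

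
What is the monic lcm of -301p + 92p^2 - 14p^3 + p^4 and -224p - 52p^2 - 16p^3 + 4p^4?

Apply the Euclidean algorithm:
  p^4 - 14p^3 + 92p^2 - 301p = (1/4)(4p^4 - 16p^3 - 52p^2 - 224p) + (-10p^3 + 105p^2 - 245p)
  4p^4 - 16p^3 - 52p^2 - 224p = (-(2/5)p - 13/5)(-10p^3 + 105p^2 - 245p) + (123p^2 - 861p)
  -10p^3 + 105p^2 - 245p = (-(10/123)p + 35/123)(123p^2 - 861p) + (0)
Last nonzero remainder: 123p^2 - 861p. Dividing through by 123 gives the monic gcd p^2 - 7p.
Then lcm(f, g) = f·g / gcd(f, g); expanding and making the result monic gives the answer.

-2408p - 167p^2 - 137p^3 + 58p^4 - 11p^5 + p^6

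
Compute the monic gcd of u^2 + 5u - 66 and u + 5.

1

By polynomial division,
  u^2 + 5u - 66 = (u)(u + 5) + (-66)
  u + 5 = (-(1/66)u - 5/66)(-66) + (0)
The last nonzero remainder is the constant -66, so the polynomials are coprime and gcd = 1.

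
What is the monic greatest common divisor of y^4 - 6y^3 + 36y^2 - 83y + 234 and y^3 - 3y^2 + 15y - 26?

Repeated division with remainder:
  y^4 - 6y^3 + 36y^2 - 83y + 234 = (y - 3)(y^3 - 3y^2 + 15y - 26) + (12y^2 - 12y + 156)
  y^3 - 3y^2 + 15y - 26 = ((1/12)y - 1/6)(12y^2 - 12y + 156) + (0)
Last nonzero remainder: 12y^2 - 12y + 156. Dividing through by 12 gives the monic gcd y^2 - y + 13.

y^2 - y + 13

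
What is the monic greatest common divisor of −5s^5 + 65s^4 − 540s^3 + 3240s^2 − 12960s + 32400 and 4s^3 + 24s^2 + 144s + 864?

s^2 + 36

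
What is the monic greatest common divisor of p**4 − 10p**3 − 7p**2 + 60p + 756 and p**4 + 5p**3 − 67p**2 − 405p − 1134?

By polynomial division,
  p**4 − 10p**3 − 7p**2 + 60p + 756 = (p**4 + 5p**3 − 67p**2 − 405p − 1134) + (−15p**3 + 60p**2 + 465p + 1890)
  p**4 + 5p**3 − 67p**2 − 405p − 1134 = (−(1/15)p − 3/5)(−15p**3 + 60p**2 + 465p + 1890) + (0)
Last nonzero remainder: −15p**3 + 60p**2 + 465p + 1890. Dividing through by −15 gives the monic gcd p**3 − 4p**2 − 31p − 126.

p**3 − 4p**2 − 31p − 126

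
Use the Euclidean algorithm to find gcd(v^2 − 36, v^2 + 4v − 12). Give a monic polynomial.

Repeated division with remainder:
  v^2 − 36 = (v^2 + 4v − 12) + (−4v − 24)
  v^2 + 4v − 12 = (−(1/4)v + 1/2)(−4v − 24) + (0)
Last nonzero remainder: −4v − 24. Dividing through by −4 gives the monic gcd v + 6.

v + 6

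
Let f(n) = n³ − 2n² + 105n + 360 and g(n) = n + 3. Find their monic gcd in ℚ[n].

n + 3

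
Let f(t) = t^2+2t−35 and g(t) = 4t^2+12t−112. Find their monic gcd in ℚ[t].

t+7

Euclidean algorithm in ℚ[t]:
  t^2+2t−35 = (1/4)(4t^2+12t−112) + (−t−7)
  4t^2+12t−112 = (−4t+16)(−t−7) + (0)
Last nonzero remainder: −t−7. Dividing through by −1 gives the monic gcd t+7.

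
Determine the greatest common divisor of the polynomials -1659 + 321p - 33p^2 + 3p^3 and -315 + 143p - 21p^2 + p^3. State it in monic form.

-7 + p

Euclidean algorithm in ℚ[p]:
  3p^3 - 33p^2 + 321p - 1659 = (3)(p^3 - 21p^2 + 143p - 315) + (30p^2 - 108p - 714)
  p^3 - 21p^2 + 143p - 315 = ((1/30)p - 29/50)(30p^2 - 108p - 714) + ((2604/25)p - 18228/25)
  30p^2 - 108p - 714 = ((125/434)p + 425/434)((2604/25)p - 18228/25) + (0)
Last nonzero remainder: (2604/25)p - 18228/25. Dividing through by 2604/25 gives the monic gcd p - 7.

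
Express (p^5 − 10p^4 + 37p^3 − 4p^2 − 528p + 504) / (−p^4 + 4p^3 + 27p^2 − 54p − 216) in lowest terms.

(−p^3 + 7p^2 − 34p + 28)/(p^2 − p − 12)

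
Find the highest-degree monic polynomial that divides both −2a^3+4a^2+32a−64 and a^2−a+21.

1

Apply the Euclidean algorithm:
  −2a^3+4a^2+32a−64 = (−2a+2)(a^2−a+21) + (76a−106)
  a^2−a+21 = ((1/76)a+15/2888)(76a−106) + (31119/1444)
  76a−106 = ((109744/31119)a−153064/31119)(31119/1444) + (0)
The last nonzero remainder is the constant 31119/1444, so the polynomials are coprime and gcd = 1.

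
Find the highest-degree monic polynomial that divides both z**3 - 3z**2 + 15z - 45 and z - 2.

1

Euclidean algorithm in ℚ[z]:
  z**3 - 3z**2 + 15z - 45 = (z**2 - z + 13)(z - 2) + (-19)
  z - 2 = (-(1/19)z + 2/19)(-19) + (0)
The last nonzero remainder is the constant -19, so the polynomials are coprime and gcd = 1.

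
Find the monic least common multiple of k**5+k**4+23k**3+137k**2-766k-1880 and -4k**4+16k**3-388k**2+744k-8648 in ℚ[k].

k**7-k**6+67k**5+137k**4+18k**3+5954k**2-31476k-86480

Euclidean algorithm in ℚ[k]:
  k**5+k**4+23k**3+137k**2-766k-1880 = (-(1/4)k-5/4)(-4k**4+16k**3-388k**2+744k-8648) + (-54k**3-162k**2-1998k-12690)
  -4k**4+16k**3-388k**2+744k-8648 = ((2/27)k-14/27)(-54k**3-162k**2-1998k-12690) + (-324k**2+648k-15228)
  -54k**3-162k**2-1998k-12690 = ((1/6)k+5/6)(-324k**2+648k-15228) + (0)
Last nonzero remainder: -324k**2+648k-15228. Dividing through by -324 gives the monic gcd k**2-2k+47.
Then lcm(f, g) = f·g / gcd(f, g); expanding and making the result monic gives the answer.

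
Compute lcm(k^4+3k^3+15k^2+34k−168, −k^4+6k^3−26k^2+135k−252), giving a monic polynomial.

k^6−4k^5+6k^4−35k^3−226k^2+1584k−2016

Euclidean algorithm in ℚ[k]:
  k^4+3k^3+15k^2+34k−168 = (−1)(−k^4+6k^3−26k^2+135k−252) + (9k^3−11k^2+169k−420)
  −k^4+6k^3−26k^2+135k−252 = (−(1/9)k+43/81)(9k^3−11k^2+169k−420) + (−(112/81)k^2−(112/81)k−784/27)
  9k^3−11k^2+169k−420 = (−(729/112)k+405/28)(−(112/81)k^2−(112/81)k−784/27) + (0)
Last nonzero remainder: −(112/81)k^2−(112/81)k−784/27. Dividing through by −112/81 gives the monic gcd k^2+k+21.
Then lcm(f, g) = f·g / gcd(f, g); expanding and making the result monic gives the answer.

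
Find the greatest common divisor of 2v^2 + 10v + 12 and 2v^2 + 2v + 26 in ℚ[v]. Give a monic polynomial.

1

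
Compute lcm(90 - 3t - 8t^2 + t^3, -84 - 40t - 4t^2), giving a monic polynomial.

630 + 69t - 59t^2 - t^3 + t^4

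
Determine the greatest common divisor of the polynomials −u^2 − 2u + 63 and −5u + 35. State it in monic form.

Repeated division with remainder:
  −u^2 − 2u + 63 = ((1/5)u + 9/5)(−5u + 35) + (0)
Last nonzero remainder: −5u + 35. Dividing through by −5 gives the monic gcd u − 7.

u − 7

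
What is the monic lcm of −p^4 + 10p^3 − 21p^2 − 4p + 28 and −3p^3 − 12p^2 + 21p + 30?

p^5 − 5p^4 − 29p^3 + 109p^2 − 8p − 140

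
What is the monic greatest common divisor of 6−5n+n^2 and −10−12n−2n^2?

By polynomial division,
  n^2−5n+6 = (−1/2)(−2n^2−12n−10) + (−11n+1)
  −2n^2−12n−10 = ((2/11)n+134/121)(−11n+1) + (−1344/121)
  −11n+1 = ((1331/1344)n−121/1344)(−1344/121) + (0)
The last nonzero remainder is the constant −1344/121, so the polynomials are coprime and gcd = 1.

1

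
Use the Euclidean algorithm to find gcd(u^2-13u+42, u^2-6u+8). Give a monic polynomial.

By polynomial division,
  u^2-13u+42 = (u^2-6u+8) + (-7u+34)
  u^2-6u+8 = (-(1/7)u+8/49)(-7u+34) + (120/49)
  -7u+34 = (-(343/120)u+833/60)(120/49) + (0)
The last nonzero remainder is the constant 120/49, so the polynomials are coprime and gcd = 1.

1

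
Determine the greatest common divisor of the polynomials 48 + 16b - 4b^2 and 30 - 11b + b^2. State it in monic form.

-6 + b

By polynomial division,
  -4b^2 + 16b + 48 = (-4)(b^2 - 11b + 30) + (-28b + 168)
  b^2 - 11b + 30 = (-(1/28)b + 5/28)(-28b + 168) + (0)
Last nonzero remainder: -28b + 168. Dividing through by -28 gives the monic gcd b - 6.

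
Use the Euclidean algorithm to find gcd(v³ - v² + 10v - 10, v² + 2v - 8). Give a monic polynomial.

1

By polynomial division,
  v³ - v² + 10v - 10 = (v - 3)(v² + 2v - 8) + (24v - 34)
  v² + 2v - 8 = ((1/24)v + 41/288)(24v - 34) + (-455/144)
  24v - 34 = (-(3456/455)v + 4896/455)(-455/144) + (0)
The last nonzero remainder is the constant -455/144, so the polynomials are coprime and gcd = 1.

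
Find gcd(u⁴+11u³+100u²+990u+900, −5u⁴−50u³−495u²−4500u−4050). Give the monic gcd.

u³+u²+90u+90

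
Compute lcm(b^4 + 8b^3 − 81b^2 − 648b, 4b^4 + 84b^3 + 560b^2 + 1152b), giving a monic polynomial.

b^5 + 12b^4 − 49b^3 − 972b^2 − 2592b

Apply the Euclidean algorithm:
  b^4 + 8b^3 − 81b^2 − 648b = (1/4)(4b^4 + 84b^3 + 560b^2 + 1152b) + (−13b^3 − 221b^2 − 936b)
  4b^4 + 84b^3 + 560b^2 + 1152b = (−(4/13)b − 16/13)(−13b^3 − 221b^2 − 936b) + (0)
Last nonzero remainder: −13b^3 − 221b^2 − 936b. Dividing through by −13 gives the monic gcd b^3 + 17b^2 + 72b.
Then lcm(f, g) = f·g / gcd(f, g); expanding and making the result monic gives the answer.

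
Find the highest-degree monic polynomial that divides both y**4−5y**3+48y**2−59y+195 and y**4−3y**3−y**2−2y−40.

Euclidean algorithm in ℚ[y]:
  y**4−5y**3+48y**2−59y+195 = (y**4−3y**3−y**2−2y−40) + (−2y**3+49y**2−57y+235)
  y**4−3y**3−y**2−2y−40 = (−(1/2)y−43/4)(−2y**3+49y**2−57y+235) + ((1989/4)y**2−(1989/4)y+9945/4)
  −2y**3+49y**2−57y+235 = (−(8/1989)y+188/1989)((1989/4)y**2−(1989/4)y+9945/4) + (0)
Last nonzero remainder: (1989/4)y**2−(1989/4)y+9945/4. Dividing through by 1989/4 gives the monic gcd y**2−y+5.

y**2−y+5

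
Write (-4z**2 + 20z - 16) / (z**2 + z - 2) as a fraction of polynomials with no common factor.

Apply the Euclidean algorithm:
  -4z**2 + 20z - 16 = (-4)(z**2 + z - 2) + (24z - 24)
  z**2 + z - 2 = ((1/24)z + 1/12)(24z - 24) + (0)
Last nonzero remainder: 24z - 24. Dividing through by 24 gives the monic gcd z - 1.
Cancel z - 1 from numerator and denominator to get the reduced form.

(-4z + 16)/(z + 2)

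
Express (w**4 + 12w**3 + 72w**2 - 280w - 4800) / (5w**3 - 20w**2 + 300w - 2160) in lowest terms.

Apply the Euclidean algorithm:
  w**4 + 12w**3 + 72w**2 - 280w - 4800 = ((1/5)w + 16/5)(5w**3 - 20w**2 + 300w - 2160) + (76w**2 - 808w + 2112)
  5w**3 - 20w**2 + 300w - 2160 = ((5/76)w + 315/722)(76w**2 - 808w + 2112) + ((185400/361)w - 1112400/361)
  76w**2 - 808w + 2112 = ((6859/46350)w - 15884/23175)((185400/361)w - 1112400/361) + (0)
Last nonzero remainder: (185400/361)w - 1112400/361. Dividing through by 185400/361 gives the monic gcd w - 6.
Cancel w - 6 from numerator and denominator to get the reduced form.

(w**3 + 18w**2 + 180w + 800)/(5w**2 + 10w + 360)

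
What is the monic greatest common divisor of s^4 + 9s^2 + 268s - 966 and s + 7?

s + 7

Apply the Euclidean algorithm:
  s^4 + 9s^2 + 268s - 966 = (s^3 - 7s^2 + 58s - 138)(s + 7) + (0)
The last nonzero remainder s + 7 is already monic.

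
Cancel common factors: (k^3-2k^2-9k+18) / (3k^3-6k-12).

(k^2-9)/(3k^2+6k+6)

Euclidean algorithm in ℚ[k]:
  k^3-2k^2-9k+18 = (1/3)(3k^3-6k-12) + (-2k^2-7k+22)
  3k^3-6k-12 = (-(3/2)k+21/4)(-2k^2-7k+22) + ((255/4)k-255/2)
  -2k^2-7k+22 = (-(8/255)k-44/255)((255/4)k-255/2) + (0)
Last nonzero remainder: (255/4)k-255/2. Dividing through by 255/4 gives the monic gcd k-2.
Cancel k-2 from numerator and denominator to get the reduced form.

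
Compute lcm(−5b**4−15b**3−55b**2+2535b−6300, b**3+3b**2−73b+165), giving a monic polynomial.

By polynomial division,
  −5b**4−15b**3−55b**2+2535b−6300 = (−5b)(b**3+3b**2−73b+165) + (−420b**2+3360b−6300)
  b**3+3b**2−73b+165 = (−(1/420)b−11/420)(−420b**2+3360b−6300) + (0)
Last nonzero remainder: −420b**2+3360b−6300. Dividing through by −420 gives the monic gcd b**2−8b+15.
Then lcm(f, g) = f·g / gcd(f, g); expanding and making the result monic gives the answer.

b**5+14b**4+44b**3−386b**2−4317b+13860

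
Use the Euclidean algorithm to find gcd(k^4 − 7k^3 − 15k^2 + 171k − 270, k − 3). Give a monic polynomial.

k − 3

Euclidean algorithm in ℚ[k]:
  k^4 − 7k^3 − 15k^2 + 171k − 270 = (k^3 − 4k^2 − 27k + 90)(k − 3) + (0)
The last nonzero remainder k − 3 is already monic.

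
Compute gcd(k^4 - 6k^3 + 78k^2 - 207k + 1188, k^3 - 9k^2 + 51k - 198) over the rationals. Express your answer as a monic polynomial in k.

k^2 - 3k + 33

Repeated division with remainder:
  k^4 - 6k^3 + 78k^2 - 207k + 1188 = (k + 3)(k^3 - 9k^2 + 51k - 198) + (54k^2 - 162k + 1782)
  k^3 - 9k^2 + 51k - 198 = ((1/54)k - 1/9)(54k^2 - 162k + 1782) + (0)
Last nonzero remainder: 54k^2 - 162k + 1782. Dividing through by 54 gives the monic gcd k^2 - 3k + 33.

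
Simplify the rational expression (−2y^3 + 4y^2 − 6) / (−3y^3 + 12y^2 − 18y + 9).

Repeated division with remainder:
  −2y^3 + 4y^2 − 6 = (2/3)(−3y^3 + 12y^2 − 18y + 9) + (−4y^2 + 12y − 12)
  −3y^3 + 12y^2 − 18y + 9 = ((3/4)y − 3/4)(−4y^2 + 12y − 12) + (0)
Last nonzero remainder: −4y^2 + 12y − 12. Dividing through by −4 gives the monic gcd y^2 − 3y + 3.
Cancel y^2 − 3y + 3 from numerator and denominator to get the reduced form.

(2y + 2)/(3y − 3)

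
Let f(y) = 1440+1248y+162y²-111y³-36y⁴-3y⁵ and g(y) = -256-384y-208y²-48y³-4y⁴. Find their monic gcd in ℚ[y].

32+32y+10y²+y³

Euclidean algorithm in ℚ[y]:
  -3y⁵-36y⁴-111y³+162y²+1248y+1440 = ((3/4)y)(-4y⁴-48y³-208y²-384y-256) + (45y³+450y²+1440y+1440)
  -4y⁴-48y³-208y²-384y-256 = (-(4/45)y-8/45)(45y³+450y²+1440y+1440) + (0)
Last nonzero remainder: 45y³+450y²+1440y+1440. Dividing through by 45 gives the monic gcd y³+10y²+32y+32.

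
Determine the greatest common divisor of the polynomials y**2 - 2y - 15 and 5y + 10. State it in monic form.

Apply the Euclidean algorithm:
  y**2 - 2y - 15 = ((1/5)y - 4/5)(5y + 10) + (-7)
  5y + 10 = (-(5/7)y - 10/7)(-7) + (0)
The last nonzero remainder is the constant -7, so the polynomials are coprime and gcd = 1.

1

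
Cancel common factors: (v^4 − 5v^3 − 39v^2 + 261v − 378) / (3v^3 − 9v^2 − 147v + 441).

(v^2 − 9v + 18)/(3v − 21)

Apply the Euclidean algorithm:
  v^4 − 5v^3 − 39v^2 + 261v − 378 = ((1/3)v − 2/3)(3v^3 − 9v^2 − 147v + 441) + (4v^2 + 16v − 84)
  3v^3 − 9v^2 − 147v + 441 = ((3/4)v − 21/4)(4v^2 + 16v − 84) + (0)
Last nonzero remainder: 4v^2 + 16v − 84. Dividing through by 4 gives the monic gcd v^2 + 4v − 21.
Cancel v^2 + 4v − 21 from numerator and denominator to get the reduced form.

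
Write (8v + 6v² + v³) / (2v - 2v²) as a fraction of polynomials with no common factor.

(-8 - 6v - v²)/(-2 + 2v)

Euclidean algorithm in ℚ[v]:
  v³ + 6v² + 8v = (-(1/2)v - 7/2)(-2v² + 2v) + (15v)
  -2v² + 2v = (-(2/15)v + 2/15)(15v) + (0)
Last nonzero remainder: 15v. Dividing through by 15 gives the monic gcd v.
Cancel v from numerator and denominator to get the reduced form.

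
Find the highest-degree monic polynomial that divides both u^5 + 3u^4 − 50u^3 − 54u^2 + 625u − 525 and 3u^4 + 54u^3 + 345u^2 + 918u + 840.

u^2 + 12u + 35

Repeated division with remainder:
  u^5 + 3u^4 − 50u^3 − 54u^2 + 625u − 525 = ((1/3)u − 5)(3u^4 + 54u^3 + 345u^2 + 918u + 840) + (105u^3 + 1365u^2 + 4935u + 3675)
  3u^4 + 54u^3 + 345u^2 + 918u + 840 = ((1/35)u + 1/7)(105u^3 + 1365u^2 + 4935u + 3675) + (9u^2 + 108u + 315)
  105u^3 + 1365u^2 + 4935u + 3675 = ((35/3)u + 35/3)(9u^2 + 108u + 315) + (0)
Last nonzero remainder: 9u^2 + 108u + 315. Dividing through by 9 gives the monic gcd u^2 + 12u + 35.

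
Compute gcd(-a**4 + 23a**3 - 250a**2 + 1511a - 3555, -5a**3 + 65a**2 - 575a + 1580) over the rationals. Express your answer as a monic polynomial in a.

a**2 - 9a + 79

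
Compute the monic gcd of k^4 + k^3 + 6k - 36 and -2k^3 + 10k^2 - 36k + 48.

k - 2

Repeated division with remainder:
  k^4 + k^3 + 6k - 36 = (-(1/2)k - 3)(-2k^3 + 10k^2 - 36k + 48) + (12k^2 - 78k + 108)
  -2k^3 + 10k^2 - 36k + 48 = (-(1/6)k - 1/4)(12k^2 - 78k + 108) + (-(75/2)k + 75)
  12k^2 - 78k + 108 = (-(8/25)k + 36/25)(-(75/2)k + 75) + (0)
Last nonzero remainder: -(75/2)k + 75. Dividing through by -75/2 gives the monic gcd k - 2.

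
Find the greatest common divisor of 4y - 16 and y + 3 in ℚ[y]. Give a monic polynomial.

By polynomial division,
  4y - 16 = (4)(y + 3) + (-28)
  y + 3 = (-(1/28)y - 3/28)(-28) + (0)
The last nonzero remainder is the constant -28, so the polynomials are coprime and gcd = 1.

1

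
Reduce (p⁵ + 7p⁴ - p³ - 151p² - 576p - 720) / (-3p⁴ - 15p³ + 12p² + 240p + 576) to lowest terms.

Repeated division with remainder:
  p⁵ + 7p⁴ - p³ - 151p² - 576p - 720 = (-(1/3)p - 2/3)(-3p⁴ - 15p³ + 12p² + 240p + 576) + (-7p³ - 63p² - 224p - 336)
  -3p⁴ - 15p³ + 12p² + 240p + 576 = ((3/7)p - 12/7)(-7p³ - 63p² - 224p - 336) + (0)
Last nonzero remainder: -7p³ - 63p² - 224p - 336. Dividing through by -7 gives the monic gcd p³ + 9p² + 32p + 48.
Cancel p³ + 9p² + 32p + 48 from numerator and denominator to get the reduced form.

(-p² + 2p + 15)/(3p - 12)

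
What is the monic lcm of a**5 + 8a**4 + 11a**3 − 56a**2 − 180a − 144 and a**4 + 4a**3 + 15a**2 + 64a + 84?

a**7 + 7a**6 + 17a**5 + 45a**4 + 30a**3 − 748a**2 − 2376a − 2016

Euclidean algorithm in ℚ[a]:
  a**5 + 8a**4 + 11a**3 − 56a**2 − 180a − 144 = (a + 4)(a**4 + 4a**3 + 15a**2 + 64a + 84) + (−20a**3 − 180a**2 − 520a − 480)
  a**4 + 4a**3 + 15a**2 + 64a + 84 = (−(1/20)a + 1/4)(−20a**3 − 180a**2 − 520a − 480) + (34a**2 + 170a + 204)
  −20a**3 − 180a**2 − 520a − 480 = (−(10/17)a − 40/17)(34a**2 + 170a + 204) + (0)
Last nonzero remainder: 34a**2 + 170a + 204. Dividing through by 34 gives the monic gcd a**2 + 5a + 6.
Then lcm(f, g) = f·g / gcd(f, g); expanding and making the result monic gives the answer.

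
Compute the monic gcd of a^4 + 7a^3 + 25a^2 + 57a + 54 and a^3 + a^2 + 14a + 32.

a + 2

Repeated division with remainder:
  a^4 + 7a^3 + 25a^2 + 57a + 54 = (a + 6)(a^3 + a^2 + 14a + 32) + (5a^2 - 59a - 138)
  a^3 + a^2 + 14a + 32 = ((1/5)a + 64/25)(5a^2 - 59a - 138) + ((4816/25)a + 9632/25)
  5a^2 - 59a - 138 = ((125/4816)a - 1725/4816)((4816/25)a + 9632/25) + (0)
Last nonzero remainder: (4816/25)a + 9632/25. Dividing through by 4816/25 gives the monic gcd a + 2.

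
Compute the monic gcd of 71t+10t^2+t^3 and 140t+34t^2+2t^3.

t

Euclidean algorithm in ℚ[t]:
  t^3+10t^2+71t = (1/2)(2t^3+34t^2+140t) + (-7t^2+t)
  2t^3+34t^2+140t = (-(2/7)t-240/49)(-7t^2+t) + ((7100/49)t)
  -7t^2+t = (-(343/7100)t+49/7100)((7100/49)t) + (0)
Last nonzero remainder: (7100/49)t. Dividing through by 7100/49 gives the monic gcd t.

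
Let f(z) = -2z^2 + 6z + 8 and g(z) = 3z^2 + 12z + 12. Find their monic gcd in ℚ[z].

1

Euclidean algorithm in ℚ[z]:
  -2z^2 + 6z + 8 = (-2/3)(3z^2 + 12z + 12) + (14z + 16)
  3z^2 + 12z + 12 = ((3/14)z + 30/49)(14z + 16) + (108/49)
  14z + 16 = ((343/54)z + 196/27)(108/49) + (0)
The last nonzero remainder is the constant 108/49, so the polynomials are coprime and gcd = 1.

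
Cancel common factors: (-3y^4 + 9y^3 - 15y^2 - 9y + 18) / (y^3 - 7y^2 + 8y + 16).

(-3y^3 + 12y^2 - 27y + 18)/(y^2 - 8y + 16)

Apply the Euclidean algorithm:
  -3y^4 + 9y^3 - 15y^2 - 9y + 18 = (-3y - 12)(y^3 - 7y^2 + 8y + 16) + (-75y^2 + 135y + 210)
  y^3 - 7y^2 + 8y + 16 = (-(1/75)y + 26/375)(-75y^2 + 135y + 210) + ((36/25)y + 36/25)
  -75y^2 + 135y + 210 = (-(625/12)y + 875/6)((36/25)y + 36/25) + (0)
Last nonzero remainder: (36/25)y + 36/25. Dividing through by 36/25 gives the monic gcd y + 1.
Cancel y + 1 from numerator and denominator to get the reduced form.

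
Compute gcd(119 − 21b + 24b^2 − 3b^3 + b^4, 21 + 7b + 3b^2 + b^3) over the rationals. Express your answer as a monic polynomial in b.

7 + b^2

Euclidean algorithm in ℚ[b]:
  b^4 − 3b^3 + 24b^2 − 21b + 119 = (b − 6)(b^3 + 3b^2 + 7b + 21) + (35b^2 + 245)
  b^3 + 3b^2 + 7b + 21 = ((1/35)b + 3/35)(35b^2 + 245) + (0)
Last nonzero remainder: 35b^2 + 245. Dividing through by 35 gives the monic gcd b^2 + 7.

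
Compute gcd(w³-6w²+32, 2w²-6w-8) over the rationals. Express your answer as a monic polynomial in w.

Apply the Euclidean algorithm:
  w³-6w²+32 = ((1/2)w-3/2)(2w²-6w-8) + (-5w+20)
  2w²-6w-8 = (-(2/5)w-2/5)(-5w+20) + (0)
Last nonzero remainder: -5w+20. Dividing through by -5 gives the monic gcd w-4.

w-4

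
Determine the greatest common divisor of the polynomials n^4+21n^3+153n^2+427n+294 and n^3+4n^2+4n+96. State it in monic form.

Euclidean algorithm in ℚ[n]:
  n^4+21n^3+153n^2+427n+294 = (n+17)(n^3+4n^2+4n+96) + (81n^2+263n-1338)
  n^3+4n^2+4n+96 = ((1/81)n+61/6561)(81n^2+263n-1338) + ((118579/6561)n+237158/2187)
  81n^2+263n-1338 = ((531441/118579)n-1463103/118579)((118579/6561)n+237158/2187) + (0)
Last nonzero remainder: (118579/6561)n+237158/2187. Dividing through by 118579/6561 gives the monic gcd n+6.

n+6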